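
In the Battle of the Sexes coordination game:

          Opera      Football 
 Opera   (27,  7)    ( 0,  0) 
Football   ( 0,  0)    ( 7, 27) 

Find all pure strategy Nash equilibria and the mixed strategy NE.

Pure NE: (Opera, Opera) and (Football, Football); Mixed NE: p = 0.7941, q = 0.2059

Work:
Check pure NE:
(Opera, Opera): (27, 7) - no unilateral deviation beneficial
(Football, Football): (7, 27) - no unilateral deviation beneficial
Mixed NE: P1 plays Opera with p = 0.7941, P2 plays Opera with q = 0.2059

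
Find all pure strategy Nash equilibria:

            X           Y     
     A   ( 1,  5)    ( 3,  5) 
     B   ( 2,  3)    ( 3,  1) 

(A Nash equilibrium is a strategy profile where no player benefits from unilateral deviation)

Nash equilibrium: (A, Y), (B, X)

Work:
Best responses:
  P1 vs X: payoffs [1, 2] → best response B (payoff 2)
  P1 vs Y: payoffs [3, 3] → best response A/B (payoff 3)
  P2 vs A: payoffs [5, 5] → best response X/Y (payoff 5)
  P2 vs B: payoffs [3, 1] → best response X (payoff 3)
Mutual best responses: (A,Y), (B,X) → Nash equilibria.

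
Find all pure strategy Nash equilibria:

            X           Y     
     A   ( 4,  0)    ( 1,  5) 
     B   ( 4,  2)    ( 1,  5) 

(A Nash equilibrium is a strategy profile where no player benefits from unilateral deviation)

Nash equilibrium: (A, Y), (B, Y)

Work:
Best responses:
  P1 vs X: payoffs [4, 4] → best response A/B (payoff 4)
  P1 vs Y: payoffs [1, 1] → best response A/B (payoff 1)
  P2 vs A: payoffs [0, 5] → best response Y (payoff 5)
  P2 vs B: payoffs [2, 5] → best response Y (payoff 5)
Mutual best responses: (A,Y), (B,Y) → Nash equilibria.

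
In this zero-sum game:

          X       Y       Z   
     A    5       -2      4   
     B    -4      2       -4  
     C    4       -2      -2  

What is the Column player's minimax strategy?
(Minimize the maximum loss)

Column should play Y, value = 2

Work:
Column player minimizes Row's maximum payoff:
Column X: max payoff to Row = 5
Column Y: max payoff to Row = 2
Column Z: max payoff to Row = 4
Minimum is 2, achieved by column Y.
Minimax strategy: Y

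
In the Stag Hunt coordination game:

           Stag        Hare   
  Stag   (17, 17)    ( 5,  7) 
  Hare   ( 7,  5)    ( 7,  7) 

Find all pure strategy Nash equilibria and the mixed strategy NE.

Pure NE: (Stag, Stag) and (Hare, Hare); Mixed NE: p = 0.1667, q = 0.1667

Work:
Check pure NE:
(Stag, Stag): (17, 17) - no unilateral deviation beneficial
(Hare, Hare): (7, 7) - no unilateral deviation beneficial
Mixed NE: P1 plays Stag with p = 0.1667, P2 plays Stag with q = 0.1667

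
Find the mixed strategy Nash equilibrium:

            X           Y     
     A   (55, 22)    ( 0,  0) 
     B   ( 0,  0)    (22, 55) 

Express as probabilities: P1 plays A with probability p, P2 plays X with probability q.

p = 0.7143, q = 0.2857

Work:
Find probabilities that make opponent indifferent:
P2 chooses q to make P1 indifferent between A and B
P1 chooses p to make P2 indifferent between X and Y
Mixed NE: P1 plays (A: 0.7143, B: 0.2857), P2 plays (X: 0.2857, Y: 0.7143)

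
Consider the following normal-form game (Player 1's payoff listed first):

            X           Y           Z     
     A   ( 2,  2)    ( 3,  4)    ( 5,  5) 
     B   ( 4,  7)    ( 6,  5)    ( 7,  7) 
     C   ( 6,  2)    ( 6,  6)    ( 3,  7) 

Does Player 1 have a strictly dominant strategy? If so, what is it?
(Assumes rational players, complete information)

No strictly dominant strategy exists for Player 1

Work:
A strategy strictly dominates another if it gives a strictly higher payoff against every opponent action. Compare each pair of P1's strategies column-by-column:
  A vs B: [2 vs 4, 3 vs 6, 5 vs 7] → A does not strictly dominate B (column X: 2 ≤ 4)
  A vs C: [2 vs 6, 3 vs 6, 5 vs 3] → A does not strictly dominate C (column X: 2 ≤ 6)
  B vs A: [4 vs 2, 6 vs 3, 7 vs 5] → B strictly dominates A
  B vs C: [4 vs 6, 6 vs 6, 7 vs 3] → B does not strictly dominate C (column X: 4 ≤ 6)
  C vs A: [6 vs 2, 6 vs 3, 3 vs 5] → C does not strictly dominate A (column Z: 3 ≤ 5)
  C vs B: [6 vs 4, 6 vs 6, 3 vs 7] → C does not strictly dominate B (column Y: 6 ≤ 6)
No single strategy strictly dominates all others → no strictly dominant strategy.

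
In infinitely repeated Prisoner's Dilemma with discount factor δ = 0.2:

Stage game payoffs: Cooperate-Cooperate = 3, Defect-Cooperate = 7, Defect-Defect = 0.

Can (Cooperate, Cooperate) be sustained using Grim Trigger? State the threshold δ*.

δ* = 0.5714; since δ = 0.2 < 0.5714, cooperation cannot be sustained

Work:
For Grim Trigger:
Cooperate forever: 3/(1-δ)
Defect then punished: 7 + 0·δ/(1-δ)
Need: 3/(1-δ) ≥ 7 + 0·δ/(1-δ)
Solving: δ ≥ (T-R)/(T-P) = (7-3)/(7-0) = 0.5714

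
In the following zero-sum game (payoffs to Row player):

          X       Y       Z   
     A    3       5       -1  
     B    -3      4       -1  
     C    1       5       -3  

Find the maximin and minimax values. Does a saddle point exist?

Maximin = -1, Minimax = -1, Saddle: True

Work:
Row minimums: [-1, -3, -3] → maximin = -1
Column maximums: [3, 5, -1] → minimax = -1
Saddle point exists! Game value = -1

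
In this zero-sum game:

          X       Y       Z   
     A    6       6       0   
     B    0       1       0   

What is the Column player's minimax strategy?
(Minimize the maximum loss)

Column should play Z, value = 0

Work:
Column player minimizes Row's maximum payoff:
Column X: max payoff to Row = 6
Column Y: max payoff to Row = 6
Column Z: max payoff to Row = 0
Minimum is 0, achieved by column Z.
Minimax strategy: Z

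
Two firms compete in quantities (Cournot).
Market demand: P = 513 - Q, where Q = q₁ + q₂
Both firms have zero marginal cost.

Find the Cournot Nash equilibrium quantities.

q₁* = q₂* = 171.0; P* = 171.0

Work:
Profit: π_i = P·q_i = (a - q_i - q_j)·q_i
FOC: ∂π_i/∂q_i = a - 2q_i - q_j = 0
Reaction function: q_i = (513 - q_j)/2
Symmetry: q* = 513/3 = 171.0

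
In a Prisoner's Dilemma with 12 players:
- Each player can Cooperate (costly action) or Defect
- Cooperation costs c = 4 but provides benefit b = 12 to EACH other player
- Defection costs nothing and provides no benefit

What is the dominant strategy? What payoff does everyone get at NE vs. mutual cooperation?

Dominant: Defect; NE payoff = 0; Coop payoff = 128

Work:
Defect dominates (saves cost c = 4, benefit to others is external)
NE: All defect → everyone gets 0
If all cooperate: each receives (11)×12 - 4 = 128
Social dilemma: 128 > 0 but NE gives 0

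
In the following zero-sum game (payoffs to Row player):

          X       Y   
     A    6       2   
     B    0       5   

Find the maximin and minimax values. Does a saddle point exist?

Maximin = 2, Minimax = 5, Saddle: False

Work:
Row minimums: [2, 0] → maximin = 2
Column maximums: [6, 5] → minimax = 5
No saddle point (maximin ≠ minimax). Mixed strategy needed.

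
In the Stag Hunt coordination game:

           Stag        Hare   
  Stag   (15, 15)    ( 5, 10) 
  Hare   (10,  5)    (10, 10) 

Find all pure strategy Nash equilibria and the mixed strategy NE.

Pure NE: (Stag, Stag) and (Hare, Hare); Mixed NE: p = 0.5, q = 0.5

Work:
Check pure NE:
(Stag, Stag): (15, 15) - no unilateral deviation beneficial
(Hare, Hare): (10, 10) - no unilateral deviation beneficial
Mixed NE: P1 plays Stag with p = 0.5, P2 plays Stag with q = 0.5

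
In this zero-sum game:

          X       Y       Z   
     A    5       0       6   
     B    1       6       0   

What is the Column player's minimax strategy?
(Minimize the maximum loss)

Column should play X, value = 5

Work:
Column player minimizes Row's maximum payoff:
Column X: max payoff to Row = 5
Column Y: max payoff to Row = 6
Column Z: max payoff to Row = 6
Minimum is 5, achieved by column X.
Minimax strategy: X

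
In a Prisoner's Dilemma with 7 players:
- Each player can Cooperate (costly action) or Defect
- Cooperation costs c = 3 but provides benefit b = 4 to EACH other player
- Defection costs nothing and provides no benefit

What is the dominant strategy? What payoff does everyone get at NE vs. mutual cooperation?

Dominant: Defect; NE payoff = 0; Coop payoff = 21

Work:
Defect dominates (saves cost c = 3, benefit to others is external)
NE: All defect → everyone gets 0
If all cooperate: each receives (6)×4 - 3 = 21
Social dilemma: 21 > 0 but NE gives 0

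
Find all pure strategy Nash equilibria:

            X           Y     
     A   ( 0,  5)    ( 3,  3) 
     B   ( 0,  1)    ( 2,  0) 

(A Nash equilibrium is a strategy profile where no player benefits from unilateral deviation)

Nash equilibrium: (A, X), (B, X)

Work:
Best responses:
  P1 vs X: payoffs [0, 0] → best response A/B (payoff 0)
  P1 vs Y: payoffs [3, 2] → best response A (payoff 3)
  P2 vs A: payoffs [5, 3] → best response X (payoff 5)
  P2 vs B: payoffs [1, 0] → best response X (payoff 1)
Mutual best responses: (A,X), (B,X) → Nash equilibria.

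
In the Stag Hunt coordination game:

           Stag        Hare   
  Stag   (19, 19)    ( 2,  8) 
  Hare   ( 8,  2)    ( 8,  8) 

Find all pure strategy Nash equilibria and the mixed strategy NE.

Pure NE: (Stag, Stag) and (Hare, Hare); Mixed NE: p = 0.3529, q = 0.3529

Work:
Check pure NE:
(Stag, Stag): (19, 19) - no unilateral deviation beneficial
(Hare, Hare): (8, 8) - no unilateral deviation beneficial
Mixed NE: P1 plays Stag with p = 0.3529, P2 plays Stag with q = 0.3529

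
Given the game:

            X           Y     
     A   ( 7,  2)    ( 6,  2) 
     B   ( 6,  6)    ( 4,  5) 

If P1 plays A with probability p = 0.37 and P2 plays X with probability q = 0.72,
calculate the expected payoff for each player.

E[P1] = 5.9136, E[P2] = 4.3436

Work:
E[P1] = p·q·π₁(A,X) + p·(1-q)·π₁(A,Y) + (1-p)·q·π₁(B,X) + (1-p)·(1-q)·π₁(B,Y)
= 0.37·0.72·7 + 0.37·0.28·6 + 0.63·0.72·6 + 0.63·0.28·4
= 5.9136

E[P2] = 4.3436 (similar calculation)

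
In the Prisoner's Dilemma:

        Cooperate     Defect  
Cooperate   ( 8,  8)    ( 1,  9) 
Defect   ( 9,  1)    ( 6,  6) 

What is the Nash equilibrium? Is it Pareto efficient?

(Defect, Defect) is NE; not Pareto efficient

Work:
Defect dominates Cooperate for both players:
If P2 cooperates: Defect (9) > Cooperate (8)
If P2 defects: Defect (6) > Cooperate (1)
NE: (Defect, Defect) with payoff (6, 6)
But (Cooperate, Cooperate) = (8, 8) Pareto dominates (6, 6)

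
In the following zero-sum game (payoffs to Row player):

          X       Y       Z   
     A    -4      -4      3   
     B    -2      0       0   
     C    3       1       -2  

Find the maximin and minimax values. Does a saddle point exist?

Maximin = -2, Minimax = 1, Saddle: False

Work:
Row minimums: [-4, -2, -2] → maximin = -2
Column maximums: [3, 1, 3] → minimax = 1
No saddle point (maximin ≠ minimax). Mixed strategy needed.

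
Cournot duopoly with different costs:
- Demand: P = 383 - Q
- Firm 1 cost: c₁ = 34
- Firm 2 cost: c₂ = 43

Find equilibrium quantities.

q₁* = 119.33, q₂* = 110.33

Work:
Reaction: q₁ = (383 - 34 - q₂)/2
Reaction: q₂ = (383 - 43 - q₁)/2
Solve simultaneously:
q₁* = (383 - 2×34 + 43)/3 = 119.33
q₂* = (383 - 2×43 + 34)/3 = 110.33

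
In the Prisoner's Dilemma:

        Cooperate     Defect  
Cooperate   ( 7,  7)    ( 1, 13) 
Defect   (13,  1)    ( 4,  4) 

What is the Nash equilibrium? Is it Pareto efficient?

(Defect, Defect) is NE; not Pareto efficient

Work:
Defect dominates Cooperate for both players:
If P2 cooperates: Defect (13) > Cooperate (7)
If P2 defects: Defect (4) > Cooperate (1)
NE: (Defect, Defect) with payoff (4, 4)
But (Cooperate, Cooperate) = (7, 7) Pareto dominates (4, 4)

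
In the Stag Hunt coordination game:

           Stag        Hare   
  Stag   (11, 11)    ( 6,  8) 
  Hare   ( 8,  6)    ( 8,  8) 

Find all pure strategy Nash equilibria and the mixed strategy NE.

Pure NE: (Stag, Stag) and (Hare, Hare); Mixed NE: p = 0.4, q = 0.4

Work:
Check pure NE:
(Stag, Stag): (11, 11) - no unilateral deviation beneficial
(Hare, Hare): (8, 8) - no unilateral deviation beneficial
Mixed NE: P1 plays Stag with p = 0.4, P2 plays Stag with q = 0.4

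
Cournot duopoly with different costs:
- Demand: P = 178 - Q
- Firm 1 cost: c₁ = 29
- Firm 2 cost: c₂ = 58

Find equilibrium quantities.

q₁* = 59.33, q₂* = 30.33

Work:
Reaction: q₁ = (178 - 29 - q₂)/2
Reaction: q₂ = (178 - 58 - q₁)/2
Solve simultaneously:
q₁* = (178 - 2×29 + 58)/3 = 59.33
q₂* = (178 - 2×58 + 29)/3 = 30.33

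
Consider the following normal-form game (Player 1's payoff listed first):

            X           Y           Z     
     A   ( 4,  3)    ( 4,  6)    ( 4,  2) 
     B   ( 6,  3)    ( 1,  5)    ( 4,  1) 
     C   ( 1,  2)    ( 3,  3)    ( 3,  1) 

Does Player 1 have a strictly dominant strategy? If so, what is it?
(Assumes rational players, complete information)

No strictly dominant strategy exists for Player 1

Work:
A strategy strictly dominates another if it gives a strictly higher payoff against every opponent action. Compare each pair of P1's strategies column-by-column:
  A vs B: [4 vs 6, 4 vs 1, 4 vs 4] → A does not strictly dominate B (column X: 4 ≤ 6)
  A vs C: [4 vs 1, 4 vs 3, 4 vs 3] → A strictly dominates C
  B vs A: [6 vs 4, 1 vs 4, 4 vs 4] → B does not strictly dominate A (column Y: 1 ≤ 4)
  B vs C: [6 vs 1, 1 vs 3, 4 vs 3] → B does not strictly dominate C (column Y: 1 ≤ 3)
  C vs A: [1 vs 4, 3 vs 4, 3 vs 4] → C does not strictly dominate A (column X: 1 ≤ 4)
  C vs B: [1 vs 6, 3 vs 1, 3 vs 4] → C does not strictly dominate B (column X: 1 ≤ 6)
No single strategy strictly dominates all others → no strictly dominant strategy.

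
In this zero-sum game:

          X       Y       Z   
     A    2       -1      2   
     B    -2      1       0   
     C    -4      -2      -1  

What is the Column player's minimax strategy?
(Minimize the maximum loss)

Column should play Y, value = 1

Work:
Column player minimizes Row's maximum payoff:
Column X: max payoff to Row = 2
Column Y: max payoff to Row = 1
Column Z: max payoff to Row = 2
Minimum is 1, achieved by column Y.
Minimax strategy: Y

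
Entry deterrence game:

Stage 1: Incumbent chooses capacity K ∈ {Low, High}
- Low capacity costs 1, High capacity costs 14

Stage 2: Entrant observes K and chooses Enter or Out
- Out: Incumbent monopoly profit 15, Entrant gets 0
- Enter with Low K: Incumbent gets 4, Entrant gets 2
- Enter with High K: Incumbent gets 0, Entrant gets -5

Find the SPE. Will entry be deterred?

SPE: (Low, Enter|Low, Out|High); Entry not deterred. Incumbent net profit = 3, Entrant gets 2

Work:
After Low K: Entrant enters (2 > 0)
After High K: Entrant stays out (-5 < 0)
Incumbent: Low → 4−1=3, High → 15−14=1
Incumbent chooses Low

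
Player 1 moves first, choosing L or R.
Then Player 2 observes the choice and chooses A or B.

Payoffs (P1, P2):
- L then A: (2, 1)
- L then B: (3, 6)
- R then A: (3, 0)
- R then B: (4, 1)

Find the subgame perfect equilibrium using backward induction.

P1 plays R, P2 plays B after L and B after R; Payoff (4, 1)

Work:
Backward induction:
After L: P2 chooses B → P1 gets 3
After R: P2 chooses B → P1 gets 4
P1 chooses R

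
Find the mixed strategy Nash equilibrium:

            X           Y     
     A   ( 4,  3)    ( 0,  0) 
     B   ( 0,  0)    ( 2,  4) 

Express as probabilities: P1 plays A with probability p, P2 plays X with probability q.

p = 0.5714, q = 0.3333

Work:
Find probabilities that make opponent indifferent:
P2 chooses q to make P1 indifferent between A and B
P1 chooses p to make P2 indifferent between X and Y
Mixed NE: P1 plays (A: 0.5714, B: 0.4286), P2 plays (X: 0.3333, Y: 0.6667)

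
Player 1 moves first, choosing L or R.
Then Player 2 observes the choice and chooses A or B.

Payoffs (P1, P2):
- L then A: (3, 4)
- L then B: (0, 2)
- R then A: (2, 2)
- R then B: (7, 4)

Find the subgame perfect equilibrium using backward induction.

P1 plays R, P2 plays A after L and B after R; Payoff (7, 4)

Work:
Backward induction:
After L: P2 chooses A → P1 gets 3
After R: P2 chooses B → P1 gets 7
P1 chooses R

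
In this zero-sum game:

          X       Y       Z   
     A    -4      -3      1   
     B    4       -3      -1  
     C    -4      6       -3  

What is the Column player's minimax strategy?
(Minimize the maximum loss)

Column should play Z, value = 1

Work:
Column player minimizes Row's maximum payoff:
Column X: max payoff to Row = 4
Column Y: max payoff to Row = 6
Column Z: max payoff to Row = 1
Minimum is 1, achieved by column Z.
Minimax strategy: Z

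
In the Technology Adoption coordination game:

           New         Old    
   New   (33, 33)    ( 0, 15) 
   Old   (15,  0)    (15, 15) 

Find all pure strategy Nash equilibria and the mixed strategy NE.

Pure NE: (New, New) and (Old, Old); Mixed NE: p = 0.4545, q = 0.4545

Work:
Check pure NE:
(New, New): (33, 33) - no unilateral deviation beneficial
(Old, Old): (15, 15) - no unilateral deviation beneficial
Mixed NE: P1 plays New with p = 0.4545, P2 plays New with q = 0.4545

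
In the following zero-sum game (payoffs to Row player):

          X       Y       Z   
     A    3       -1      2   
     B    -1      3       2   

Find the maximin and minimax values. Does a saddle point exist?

Maximin = -1, Minimax = 2, Saddle: False

Work:
Row minimums: [-1, -1] → maximin = -1
Column maximums: [3, 3, 2] → minimax = 2
No saddle point (maximin ≠ minimax). Mixed strategy needed.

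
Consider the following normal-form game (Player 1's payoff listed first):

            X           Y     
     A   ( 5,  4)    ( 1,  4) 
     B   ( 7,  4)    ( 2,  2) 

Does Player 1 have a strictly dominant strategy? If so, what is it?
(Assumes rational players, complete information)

Yes, Player 1's strictly dominant strategy is B

Work:
A strategy strictly dominates another if it gives a strictly higher payoff against every opponent action. Compare each pair of P1's strategies column-by-column:
  A vs B: [5 vs 7, 1 vs 2] → A does not strictly dominate B (column X: 5 ≤ 7)
  B vs A: [7 vs 5, 2 vs 1] → B strictly dominates A
B strictly dominates every other strategy → strictly dominant.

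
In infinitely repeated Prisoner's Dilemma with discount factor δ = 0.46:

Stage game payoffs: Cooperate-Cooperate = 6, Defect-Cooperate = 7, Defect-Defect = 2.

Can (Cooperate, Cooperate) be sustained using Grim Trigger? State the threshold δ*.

δ* = 0.2; since δ = 0.46 ≥ 0.2, cooperation can be sustained

Work:
For Grim Trigger:
Cooperate forever: 6/(1-δ)
Defect then punished: 7 + 2·δ/(1-δ)
Need: 6/(1-δ) ≥ 7 + 2·δ/(1-δ)
Solving: δ ≥ (T-R)/(T-P) = (7-6)/(7-2) = 0.2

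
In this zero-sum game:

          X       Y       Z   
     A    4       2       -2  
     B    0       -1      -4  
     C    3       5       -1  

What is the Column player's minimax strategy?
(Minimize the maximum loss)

Column should play Z, value = -1

Work:
Column player minimizes Row's maximum payoff:
Column X: max payoff to Row = 4
Column Y: max payoff to Row = 5
Column Z: max payoff to Row = -1
Minimum is -1, achieved by column Z.
Minimax strategy: Z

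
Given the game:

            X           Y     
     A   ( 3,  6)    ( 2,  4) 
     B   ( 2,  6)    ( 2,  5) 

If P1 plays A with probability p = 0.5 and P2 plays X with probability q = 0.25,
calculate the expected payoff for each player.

E[P1] = 2.125, E[P2] = 4.875

Work:
E[P1] = p·q·π₁(A,X) + p·(1-q)·π₁(A,Y) + (1-p)·q·π₁(B,X) + (1-p)·(1-q)·π₁(B,Y)
= 0.5·0.25·3 + 0.5·0.75·2 + 0.5·0.25·2 + 0.5·0.75·2
= 2.125

E[P2] = 4.875 (similar calculation)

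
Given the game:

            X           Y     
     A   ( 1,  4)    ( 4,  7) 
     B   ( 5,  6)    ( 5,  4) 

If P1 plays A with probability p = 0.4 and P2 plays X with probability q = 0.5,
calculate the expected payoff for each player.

E[P1] = 4.0, E[P2] = 5.2

Work:
E[P1] = p·q·π₁(A,X) + p·(1-q)·π₁(A,Y) + (1-p)·q·π₁(B,X) + (1-p)·(1-q)·π₁(B,Y)
= 0.4·0.5·1 + 0.4·0.5·4 + 0.6·0.5·5 + 0.6·0.5·5
= 4.0

E[P2] = 5.2 (similar calculation)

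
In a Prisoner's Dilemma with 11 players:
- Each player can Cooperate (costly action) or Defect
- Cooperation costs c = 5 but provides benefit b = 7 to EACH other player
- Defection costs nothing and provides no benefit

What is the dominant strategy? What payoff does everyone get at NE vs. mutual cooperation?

Dominant: Defect; NE payoff = 0; Coop payoff = 65

Work:
Defect dominates (saves cost c = 5, benefit to others is external)
NE: All defect → everyone gets 0
If all cooperate: each receives (10)×7 - 5 = 65
Social dilemma: 65 > 0 but NE gives 0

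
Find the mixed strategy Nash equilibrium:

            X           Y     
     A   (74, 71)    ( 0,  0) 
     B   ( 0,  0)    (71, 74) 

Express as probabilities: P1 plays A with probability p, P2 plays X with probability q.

p = 0.5103, q = 0.4897

Work:
Find probabilities that make opponent indifferent:
P2 chooses q to make P1 indifferent between A and B
P1 chooses p to make P2 indifferent between X and Y
Mixed NE: P1 plays (A: 0.5103, B: 0.4897), P2 plays (X: 0.4897, Y: 0.5103)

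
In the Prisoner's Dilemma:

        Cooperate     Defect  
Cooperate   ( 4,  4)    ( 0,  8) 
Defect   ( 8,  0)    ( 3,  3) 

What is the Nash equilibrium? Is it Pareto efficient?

(Defect, Defect) is NE; not Pareto efficient

Work:
Defect dominates Cooperate for both players:
If P2 cooperates: Defect (8) > Cooperate (4)
If P2 defects: Defect (3) > Cooperate (0)
NE: (Defect, Defect) with payoff (3, 3)
But (Cooperate, Cooperate) = (4, 4) Pareto dominates (3, 3)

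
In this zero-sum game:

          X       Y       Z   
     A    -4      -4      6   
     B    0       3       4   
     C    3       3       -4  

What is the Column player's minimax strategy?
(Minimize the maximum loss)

Column should play X or Y (all achieve the minimum), value = 3

Work:
Column player minimizes Row's maximum payoff:
Column X: max payoff to Row = 3
Column Y: max payoff to Row = 3
Column Z: max payoff to Row = 6
Minimum is 3, achieved by columns X, Y (tied).
Each of X or Y is a minimax strategy.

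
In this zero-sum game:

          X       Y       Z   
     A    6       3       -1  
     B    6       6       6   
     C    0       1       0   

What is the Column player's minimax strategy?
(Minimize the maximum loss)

Column should play X or Y or Z (all achieve the minimum), value = 6

Work:
Column player minimizes Row's maximum payoff:
Column X: max payoff to Row = 6
Column Y: max payoff to Row = 6
Column Z: max payoff to Row = 6
Minimum is 6, achieved by columns X, Y, Z (tied).
Each of X or Y or Z is a minimax strategy.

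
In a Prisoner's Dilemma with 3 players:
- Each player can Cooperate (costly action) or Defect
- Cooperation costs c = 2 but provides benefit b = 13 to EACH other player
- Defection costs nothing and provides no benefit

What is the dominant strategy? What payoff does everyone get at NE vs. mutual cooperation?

Dominant: Defect; NE payoff = 0; Coop payoff = 24

Work:
Defect dominates (saves cost c = 2, benefit to others is external)
NE: All defect → everyone gets 0
If all cooperate: each receives (2)×13 - 2 = 24
Social dilemma: 24 > 0 but NE gives 0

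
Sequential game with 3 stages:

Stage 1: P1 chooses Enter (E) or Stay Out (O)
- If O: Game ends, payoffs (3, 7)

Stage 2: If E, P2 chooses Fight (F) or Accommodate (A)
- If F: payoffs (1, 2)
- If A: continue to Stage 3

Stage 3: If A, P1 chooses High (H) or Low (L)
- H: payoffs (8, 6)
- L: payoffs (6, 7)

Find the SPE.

SPE: (E, A, H); Outcome (8, 6)

Work:
Stage 3: P1 chooses H (8 vs 6)
Stage 2: P2: F->2, A->6 (anticipating H). Choose A
Stage 1: P1: O->3, E->8 (anticipating A, H). Choose E
SPE path: E -> A -> H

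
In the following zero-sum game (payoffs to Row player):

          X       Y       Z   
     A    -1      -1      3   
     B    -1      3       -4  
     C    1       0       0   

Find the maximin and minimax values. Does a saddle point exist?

Maximin = 0, Minimax = 1, Saddle: False

Work:
Row minimums: [-1, -4, 0] → maximin = 0
Column maximums: [1, 3, 3] → minimax = 1
No saddle point (maximin ≠ minimax). Mixed strategy needed.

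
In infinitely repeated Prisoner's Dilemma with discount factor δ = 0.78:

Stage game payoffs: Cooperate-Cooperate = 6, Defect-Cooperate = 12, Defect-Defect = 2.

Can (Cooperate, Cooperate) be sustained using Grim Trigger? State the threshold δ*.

δ* = 0.6; since δ = 0.78 ≥ 0.6, cooperation can be sustained

Work:
For Grim Trigger:
Cooperate forever: 6/(1-δ)
Defect then punished: 12 + 2·δ/(1-δ)
Need: 6/(1-δ) ≥ 12 + 2·δ/(1-δ)
Solving: δ ≥ (T-R)/(T-P) = (12-6)/(12-2) = 0.6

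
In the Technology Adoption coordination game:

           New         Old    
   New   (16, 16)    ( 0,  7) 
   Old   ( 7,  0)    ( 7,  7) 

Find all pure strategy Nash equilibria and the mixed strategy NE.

Pure NE: (New, New) and (Old, Old); Mixed NE: p = 0.4375, q = 0.4375

Work:
Check pure NE:
(New, New): (16, 16) - no unilateral deviation beneficial
(Old, Old): (7, 7) - no unilateral deviation beneficial
Mixed NE: P1 plays New with p = 0.4375, P2 plays New with q = 0.4375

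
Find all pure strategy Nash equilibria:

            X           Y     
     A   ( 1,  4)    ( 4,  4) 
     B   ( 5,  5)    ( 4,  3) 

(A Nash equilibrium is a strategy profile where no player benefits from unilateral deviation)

Nash equilibrium: (A, Y), (B, X)

Work:
Best responses:
  P1 vs X: payoffs [1, 5] → best response B (payoff 5)
  P1 vs Y: payoffs [4, 4] → best response A/B (payoff 4)
  P2 vs A: payoffs [4, 4] → best response X/Y (payoff 4)
  P2 vs B: payoffs [5, 3] → best response X (payoff 5)
Mutual best responses: (A,Y), (B,X) → Nash equilibria.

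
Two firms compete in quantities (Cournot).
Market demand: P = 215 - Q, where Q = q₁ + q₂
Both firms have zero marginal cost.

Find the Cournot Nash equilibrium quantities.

q₁* = q₂* = 71.67; P* = 71.67

Work:
Profit: π_i = P·q_i = (a - q_i - q_j)·q_i
FOC: ∂π_i/∂q_i = a - 2q_i - q_j = 0
Reaction function: q_i = (215 - q_j)/2
Symmetry: q* = 215/3 = 71.67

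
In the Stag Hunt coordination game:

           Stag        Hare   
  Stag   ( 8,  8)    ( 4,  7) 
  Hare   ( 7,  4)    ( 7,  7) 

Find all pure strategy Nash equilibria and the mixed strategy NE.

Pure NE: (Stag, Stag) and (Hare, Hare); Mixed NE: p = 0.75, q = 0.75

Work:
Check pure NE:
(Stag, Stag): (8, 8) - no unilateral deviation beneficial
(Hare, Hare): (7, 7) - no unilateral deviation beneficial
Mixed NE: P1 plays Stag with p = 0.75, P2 plays Stag with q = 0.75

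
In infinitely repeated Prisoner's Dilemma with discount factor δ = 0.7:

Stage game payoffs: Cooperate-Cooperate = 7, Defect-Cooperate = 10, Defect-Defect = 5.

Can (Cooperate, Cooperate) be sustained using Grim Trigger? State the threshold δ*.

δ* = 0.6; since δ = 0.7 ≥ 0.6, cooperation can be sustained

Work:
For Grim Trigger:
Cooperate forever: 7/(1-δ)
Defect then punished: 10 + 5·δ/(1-δ)
Need: 7/(1-δ) ≥ 10 + 5·δ/(1-δ)
Solving: δ ≥ (T-R)/(T-P) = (10-7)/(10-5) = 0.6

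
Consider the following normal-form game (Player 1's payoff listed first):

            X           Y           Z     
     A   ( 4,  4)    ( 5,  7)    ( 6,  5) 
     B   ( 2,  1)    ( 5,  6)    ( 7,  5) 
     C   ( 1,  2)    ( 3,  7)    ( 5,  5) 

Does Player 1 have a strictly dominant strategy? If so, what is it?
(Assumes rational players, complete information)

No strictly dominant strategy exists for Player 1

Work:
A strategy strictly dominates another if it gives a strictly higher payoff against every opponent action. Compare each pair of P1's strategies column-by-column:
  A vs B: [4 vs 2, 5 vs 5, 6 vs 7] → A does not strictly dominate B (column Y: 5 ≤ 5)
  A vs C: [4 vs 1, 5 vs 3, 6 vs 5] → A strictly dominates C
  B vs A: [2 vs 4, 5 vs 5, 7 vs 6] → B does not strictly dominate A (column X: 2 ≤ 4)
  B vs C: [2 vs 1, 5 vs 3, 7 vs 5] → B strictly dominates C
  C vs A: [1 vs 4, 3 vs 5, 5 vs 6] → C does not strictly dominate A (column X: 1 ≤ 4)
  C vs B: [1 vs 2, 3 vs 5, 5 vs 7] → C does not strictly dominate B (column X: 1 ≤ 2)
No single strategy strictly dominates all others → no strictly dominant strategy.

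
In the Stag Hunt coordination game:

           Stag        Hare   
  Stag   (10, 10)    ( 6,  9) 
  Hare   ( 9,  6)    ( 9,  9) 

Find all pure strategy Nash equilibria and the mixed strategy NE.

Pure NE: (Stag, Stag) and (Hare, Hare); Mixed NE: p = 0.75, q = 0.75

Work:
Check pure NE:
(Stag, Stag): (10, 10) - no unilateral deviation beneficial
(Hare, Hare): (9, 9) - no unilateral deviation beneficial
Mixed NE: P1 plays Stag with p = 0.75, P2 plays Stag with q = 0.75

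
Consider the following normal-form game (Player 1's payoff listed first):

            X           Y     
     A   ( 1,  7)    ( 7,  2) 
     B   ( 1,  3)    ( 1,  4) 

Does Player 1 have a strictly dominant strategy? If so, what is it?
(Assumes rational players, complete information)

No strictly dominant strategy exists for Player 1

Work:
A strategy strictly dominates another if it gives a strictly higher payoff against every opponent action. Compare each pair of P1's strategies column-by-column:
  A vs B: [1 vs 1, 7 vs 1] → A does not strictly dominate B (column X: 1 ≤ 1)
  B vs A: [1 vs 1, 1 vs 7] → B does not strictly dominate A (column X: 1 ≤ 1)
No single strategy strictly dominates all others → no strictly dominant strategy.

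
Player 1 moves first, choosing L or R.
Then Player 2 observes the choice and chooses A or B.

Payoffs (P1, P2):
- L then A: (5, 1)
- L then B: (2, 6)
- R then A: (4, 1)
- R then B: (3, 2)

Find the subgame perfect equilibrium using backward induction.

P1 plays R, P2 plays B after L and B after R; Payoff (3, 2)

Work:
Backward induction:
After L: P2 chooses B → P1 gets 2
After R: P2 chooses B → P1 gets 3
P1 chooses R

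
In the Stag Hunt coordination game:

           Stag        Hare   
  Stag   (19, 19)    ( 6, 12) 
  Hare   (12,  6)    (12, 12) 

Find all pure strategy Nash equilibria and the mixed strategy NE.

Pure NE: (Stag, Stag) and (Hare, Hare); Mixed NE: p = 0.4615, q = 0.4615

Work:
Check pure NE:
(Stag, Stag): (19, 19) - no unilateral deviation beneficial
(Hare, Hare): (12, 12) - no unilateral deviation beneficial
Mixed NE: P1 plays Stag with p = 0.4615, P2 plays Stag with q = 0.4615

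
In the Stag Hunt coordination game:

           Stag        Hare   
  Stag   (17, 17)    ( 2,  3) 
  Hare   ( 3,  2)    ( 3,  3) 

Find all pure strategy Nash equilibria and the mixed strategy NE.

Pure NE: (Stag, Stag) and (Hare, Hare); Mixed NE: p = 0.0667, q = 0.0667

Work:
Check pure NE:
(Stag, Stag): (17, 17) - no unilateral deviation beneficial
(Hare, Hare): (3, 3) - no unilateral deviation beneficial
Mixed NE: P1 plays Stag with p = 0.0667, P2 plays Stag with q = 0.0667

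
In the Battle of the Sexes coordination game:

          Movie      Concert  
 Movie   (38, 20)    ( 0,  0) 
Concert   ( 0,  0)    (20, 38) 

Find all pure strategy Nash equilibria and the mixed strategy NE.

Pure NE: (Movie, Movie) and (Concert, Concert); Mixed NE: p = 0.6552, q = 0.3448

Work:
Check pure NE:
(Movie, Movie): (38, 20) - no unilateral deviation beneficial
(Concert, Concert): (20, 38) - no unilateral deviation beneficial
Mixed NE: P1 plays Movie with p = 0.6552, P2 plays Movie with q = 0.3448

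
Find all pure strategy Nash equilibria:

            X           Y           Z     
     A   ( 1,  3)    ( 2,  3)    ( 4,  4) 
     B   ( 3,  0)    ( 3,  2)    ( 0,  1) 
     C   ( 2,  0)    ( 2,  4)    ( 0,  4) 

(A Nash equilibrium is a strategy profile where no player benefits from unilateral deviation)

Nash equilibrium: (A, Z), (B, Y)

Work:
Best responses:
  P1 vs X: payoffs [1, 3, 2] → best response B (payoff 3)
  P1 vs Y: payoffs [2, 3, 2] → best response B (payoff 3)
  P1 vs Z: payoffs [4, 0, 0] → best response A (payoff 4)
  P2 vs A: payoffs [3, 3, 4] → best response Z (payoff 4)
  P2 vs B: payoffs [0, 2, 1] → best response Y (payoff 2)
  P2 vs C: payoffs [0, 4, 4] → best response Y/Z (payoff 4)
Mutual best responses: (A,Z), (B,Y) → Nash equilibria.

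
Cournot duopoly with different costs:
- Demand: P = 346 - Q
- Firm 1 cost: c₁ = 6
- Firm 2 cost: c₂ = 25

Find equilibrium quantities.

q₁* = 119.67, q₂* = 100.67

Work:
Reaction: q₁ = (346 - 6 - q₂)/2
Reaction: q₂ = (346 - 25 - q₁)/2
Solve simultaneously:
q₁* = (346 - 2×6 + 25)/3 = 119.67
q₂* = (346 - 2×25 + 6)/3 = 100.67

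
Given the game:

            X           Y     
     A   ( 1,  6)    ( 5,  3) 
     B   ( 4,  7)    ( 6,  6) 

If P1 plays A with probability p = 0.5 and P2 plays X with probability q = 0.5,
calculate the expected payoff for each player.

E[P1] = 4.0, E[P2] = 5.5

Work:
E[P1] = p·q·π₁(A,X) + p·(1-q)·π₁(A,Y) + (1-p)·q·π₁(B,X) + (1-p)·(1-q)·π₁(B,Y)
= 0.5·0.5·1 + 0.5·0.5·5 + 0.5·0.5·4 + 0.5·0.5·6
= 4.0

E[P2] = 5.5 (similar calculation)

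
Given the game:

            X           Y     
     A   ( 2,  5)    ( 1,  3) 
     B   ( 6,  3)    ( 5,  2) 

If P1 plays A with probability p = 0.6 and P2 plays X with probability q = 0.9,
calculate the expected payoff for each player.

E[P1] = 3.5, E[P2] = 4.04

Work:
E[P1] = p·q·π₁(A,X) + p·(1-q)·π₁(A,Y) + (1-p)·q·π₁(B,X) + (1-p)·(1-q)·π₁(B,Y)
= 0.6·0.9·2 + 0.6·0.1·1 + 0.4·0.9·6 + 0.4·0.1·5
= 3.5

E[P2] = 4.04 (similar calculation)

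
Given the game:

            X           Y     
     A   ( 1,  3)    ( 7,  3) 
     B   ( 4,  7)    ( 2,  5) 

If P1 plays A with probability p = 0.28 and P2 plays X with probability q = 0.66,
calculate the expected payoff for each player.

E[P1] = 3.2416, E[P2] = 5.3904

Work:
E[P1] = p·q·π₁(A,X) + p·(1-q)·π₁(A,Y) + (1-p)·q·π₁(B,X) + (1-p)·(1-q)·π₁(B,Y)
= 0.28·0.66·1 + 0.28·0.34·7 + 0.72·0.66·4 + 0.72·0.34·2
= 3.2416

E[P2] = 5.3904 (similar calculation)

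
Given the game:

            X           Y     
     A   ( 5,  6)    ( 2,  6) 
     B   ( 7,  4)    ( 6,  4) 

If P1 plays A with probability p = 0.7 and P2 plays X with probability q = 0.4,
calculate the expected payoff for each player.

E[P1] = 4.16, E[P2] = 5.4

Work:
E[P1] = p·q·π₁(A,X) + p·(1-q)·π₁(A,Y) + (1-p)·q·π₁(B,X) + (1-p)·(1-q)·π₁(B,Y)
= 0.7·0.4·5 + 0.7·0.6·2 + 0.3·0.4·7 + 0.3·0.6·6
= 4.16

E[P2] = 5.4 (similar calculation)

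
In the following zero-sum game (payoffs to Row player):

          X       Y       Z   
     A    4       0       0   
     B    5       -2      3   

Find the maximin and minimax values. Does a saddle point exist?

Maximin = 0, Minimax = 0, Saddle: True

Work:
Row minimums: [0, -2] → maximin = 0
Column maximums: [5, 0, 3] → minimax = 0
Saddle point exists! Game value = 0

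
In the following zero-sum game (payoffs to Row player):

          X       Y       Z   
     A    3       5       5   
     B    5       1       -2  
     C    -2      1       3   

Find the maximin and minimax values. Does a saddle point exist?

Maximin = 3, Minimax = 5, Saddle: False

Work:
Row minimums: [3, -2, -2] → maximin = 3
Column maximums: [5, 5, 5] → minimax = 5
No saddle point (maximin ≠ minimax). Mixed strategy needed.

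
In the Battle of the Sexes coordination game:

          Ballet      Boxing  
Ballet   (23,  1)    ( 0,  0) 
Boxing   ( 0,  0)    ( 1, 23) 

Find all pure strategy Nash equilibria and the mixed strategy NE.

Pure NE: (Ballet, Ballet) and (Boxing, Boxing); Mixed NE: p = 0.9583, q = 0.0417

Work:
Check pure NE:
(Ballet, Ballet): (23, 1) - no unilateral deviation beneficial
(Boxing, Boxing): (1, 23) - no unilateral deviation beneficial
Mixed NE: P1 plays Ballet with p = 0.9583, P2 plays Ballet with q = 0.0417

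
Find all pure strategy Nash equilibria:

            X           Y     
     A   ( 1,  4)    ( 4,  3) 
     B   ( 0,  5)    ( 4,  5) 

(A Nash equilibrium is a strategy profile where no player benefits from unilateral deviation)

Nash equilibrium: (A, X), (B, Y)

Work:
Best responses:
  P1 vs X: payoffs [1, 0] → best response A (payoff 1)
  P1 vs Y: payoffs [4, 4] → best response A/B (payoff 4)
  P2 vs A: payoffs [4, 3] → best response X (payoff 4)
  P2 vs B: payoffs [5, 5] → best response X/Y (payoff 5)
Mutual best responses: (A,X), (B,Y) → Nash equilibria.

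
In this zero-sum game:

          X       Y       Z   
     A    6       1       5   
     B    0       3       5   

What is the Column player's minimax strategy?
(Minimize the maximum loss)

Column should play Y, value = 3

Work:
Column player minimizes Row's maximum payoff:
Column X: max payoff to Row = 6
Column Y: max payoff to Row = 3
Column Z: max payoff to Row = 5
Minimum is 3, achieved by column Y.
Minimax strategy: Y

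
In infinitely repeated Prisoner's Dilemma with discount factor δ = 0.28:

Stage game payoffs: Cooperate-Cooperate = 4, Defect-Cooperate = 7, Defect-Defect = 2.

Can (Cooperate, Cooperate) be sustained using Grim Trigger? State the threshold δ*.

δ* = 0.6; since δ = 0.28 < 0.6, cooperation cannot be sustained

Work:
For Grim Trigger:
Cooperate forever: 4/(1-δ)
Defect then punished: 7 + 2·δ/(1-δ)
Need: 4/(1-δ) ≥ 7 + 2·δ/(1-δ)
Solving: δ ≥ (T-R)/(T-P) = (7-4)/(7-2) = 0.6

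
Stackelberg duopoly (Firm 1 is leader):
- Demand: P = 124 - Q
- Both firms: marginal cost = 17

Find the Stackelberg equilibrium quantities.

q₁* (leader) = 53.5, q₂* (follower) = 26.75

Work:
Follower's reaction: q₂ = (a - c - q₁)/2
Leader substitutes: π₁ = q₁·(a - q₁ - (a-c-q₁)/2 - c)
FOC: q₁* = (124 - 17)/2 = 53.50
Then: q₂* = (124 - 17 - 53.5)/2 = 26.75
Leader has first-mover advantage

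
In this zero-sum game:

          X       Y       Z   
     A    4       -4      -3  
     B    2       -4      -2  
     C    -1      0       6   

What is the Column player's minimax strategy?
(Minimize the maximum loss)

Column should play Y, value = 0

Work:
Column player minimizes Row's maximum payoff:
Column X: max payoff to Row = 4
Column Y: max payoff to Row = 0
Column Z: max payoff to Row = 6
Minimum is 0, achieved by column Y.
Minimax strategy: Y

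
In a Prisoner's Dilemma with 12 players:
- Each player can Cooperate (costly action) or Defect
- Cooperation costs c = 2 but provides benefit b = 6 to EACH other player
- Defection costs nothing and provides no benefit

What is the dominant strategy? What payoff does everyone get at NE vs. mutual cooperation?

Dominant: Defect; NE payoff = 0; Coop payoff = 64

Work:
Defect dominates (saves cost c = 2, benefit to others is external)
NE: All defect → everyone gets 0
If all cooperate: each receives (11)×6 - 2 = 64
Social dilemma: 64 > 0 but NE gives 0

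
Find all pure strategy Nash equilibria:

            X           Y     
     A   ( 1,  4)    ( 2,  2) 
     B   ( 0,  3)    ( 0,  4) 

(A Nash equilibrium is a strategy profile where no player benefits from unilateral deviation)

Nash equilibrium: (A, X)

Work:
Best responses:
  P1 vs X: payoffs [1, 0] → best response A (payoff 1)
  P1 vs Y: payoffs [2, 0] → best response A (payoff 2)
  P2 vs A: payoffs [4, 2] → best response X (payoff 4)
  P2 vs B: payoffs [3, 4] → best response Y (payoff 4)
Mutual best responses: (A,X) → Nash equilibria.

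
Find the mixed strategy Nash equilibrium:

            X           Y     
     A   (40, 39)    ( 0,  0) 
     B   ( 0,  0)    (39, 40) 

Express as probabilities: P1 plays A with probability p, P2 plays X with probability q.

p = 0.5063, q = 0.4937

Work:
Find probabilities that make opponent indifferent:
P2 chooses q to make P1 indifferent between A and B
P1 chooses p to make P2 indifferent between X and Y
Mixed NE: P1 plays (A: 0.5063, B: 0.4937), P2 plays (X: 0.4937, Y: 0.5063)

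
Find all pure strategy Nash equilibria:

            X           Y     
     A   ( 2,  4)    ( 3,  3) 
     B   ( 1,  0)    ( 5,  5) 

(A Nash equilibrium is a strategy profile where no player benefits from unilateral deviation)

Nash equilibrium: (A, X), (B, Y)

Work:
Best responses:
  P1 vs X: payoffs [2, 1] → best response A (payoff 2)
  P1 vs Y: payoffs [3, 5] → best response B (payoff 5)
  P2 vs A: payoffs [4, 3] → best response X (payoff 4)
  P2 vs B: payoffs [0, 5] → best response Y (payoff 5)
Mutual best responses: (A,X), (B,Y) → Nash equilibria.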